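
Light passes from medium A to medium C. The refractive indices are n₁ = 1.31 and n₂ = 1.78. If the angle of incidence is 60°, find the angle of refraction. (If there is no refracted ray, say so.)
sin θ₂ = (n₁/n₂)·sin θ₁ = 0.6374 → θ₂ = 39.59°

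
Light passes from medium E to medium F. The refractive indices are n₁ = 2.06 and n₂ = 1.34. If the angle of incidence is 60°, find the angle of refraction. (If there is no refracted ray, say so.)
sin θ₂ = (n₁/n₂)·sin θ₁ = 1.331 > 1, so there is no refracted ray — the light undergoes total internal reflection.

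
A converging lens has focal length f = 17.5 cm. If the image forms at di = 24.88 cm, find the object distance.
1/do = 1/f − 1/di → do = 59 cm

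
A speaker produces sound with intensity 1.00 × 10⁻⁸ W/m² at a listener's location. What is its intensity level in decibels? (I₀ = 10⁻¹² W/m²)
β = 10·log₁₀(I/I₀) = 40 dB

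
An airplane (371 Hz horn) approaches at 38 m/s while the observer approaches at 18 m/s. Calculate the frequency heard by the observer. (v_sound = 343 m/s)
f_obs = f·(v + v_o)/(v − v_s) = 439.1 Hz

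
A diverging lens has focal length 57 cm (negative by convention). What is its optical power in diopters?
P = 1/f = -1.754 D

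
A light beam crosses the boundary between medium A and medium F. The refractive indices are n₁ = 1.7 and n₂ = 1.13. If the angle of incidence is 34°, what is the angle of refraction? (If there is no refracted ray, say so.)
sin θ₂ = (n₁/n₂)·sin θ₁ = 0.8413 → θ₂ = 57.27°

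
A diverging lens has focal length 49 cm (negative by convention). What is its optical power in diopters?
P = 1/f = -2.041 D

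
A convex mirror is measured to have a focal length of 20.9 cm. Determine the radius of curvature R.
R = 2|f| = 41.8 cm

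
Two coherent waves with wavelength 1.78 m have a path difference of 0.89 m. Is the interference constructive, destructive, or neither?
destructive — path difference = 0.5λ, an odd multiple of λ/2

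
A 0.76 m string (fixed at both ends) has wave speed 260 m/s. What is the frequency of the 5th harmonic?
fₙ = nv/(2L) = 855.3 Hz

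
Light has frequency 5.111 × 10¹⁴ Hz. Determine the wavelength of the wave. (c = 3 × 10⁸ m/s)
λ = c/f = 587 nm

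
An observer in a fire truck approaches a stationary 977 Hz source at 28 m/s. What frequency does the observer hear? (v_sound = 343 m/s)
f_obs = f·(v + v_o)/v = 1057 Hz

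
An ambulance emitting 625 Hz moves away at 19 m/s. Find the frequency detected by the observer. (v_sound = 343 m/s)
f_obs = f·v/(v + v_s) = 592.2 Hz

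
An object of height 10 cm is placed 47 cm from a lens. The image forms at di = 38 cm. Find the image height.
hi = (-di/do) × ho = -8.085 cm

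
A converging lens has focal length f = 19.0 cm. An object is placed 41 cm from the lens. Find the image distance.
1/di = 1/f − 1/do → di = 35.41 cm (real image)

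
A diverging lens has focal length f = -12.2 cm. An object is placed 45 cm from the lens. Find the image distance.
1/di = 1/f − 1/do → di = -9.598 cm (virtual image)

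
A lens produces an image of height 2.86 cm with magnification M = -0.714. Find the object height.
ho = |hi|/|M| = 4.006 cm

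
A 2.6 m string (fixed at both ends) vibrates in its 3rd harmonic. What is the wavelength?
λₙ = 2L/n = 1.733 m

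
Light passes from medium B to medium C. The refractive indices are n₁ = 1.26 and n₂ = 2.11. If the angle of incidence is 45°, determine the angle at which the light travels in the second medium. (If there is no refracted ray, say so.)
sin θ₂ = (n₁/n₂)·sin θ₁ = 0.4223 → θ₂ = 24.98°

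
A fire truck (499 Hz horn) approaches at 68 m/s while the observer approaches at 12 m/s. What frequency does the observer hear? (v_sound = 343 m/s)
f_obs = f·(v + v_o)/(v − v_s) = 644.2 Hz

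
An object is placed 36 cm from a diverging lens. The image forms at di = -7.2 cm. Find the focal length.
1/f = 1/do + 1/di → f = -9 cm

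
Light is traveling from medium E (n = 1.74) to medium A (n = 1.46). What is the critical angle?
θc = arcsin(n₂/n₁) = 57.04°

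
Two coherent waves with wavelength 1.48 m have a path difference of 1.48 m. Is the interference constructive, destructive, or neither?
constructive — path difference = 1λ, a whole number of wavelengths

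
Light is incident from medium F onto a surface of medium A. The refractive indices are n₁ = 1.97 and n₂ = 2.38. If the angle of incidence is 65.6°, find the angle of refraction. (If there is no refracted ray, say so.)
sin θ₂ = (n₁/n₂)·sin θ₁ = 0.7538 → θ₂ = 48.92°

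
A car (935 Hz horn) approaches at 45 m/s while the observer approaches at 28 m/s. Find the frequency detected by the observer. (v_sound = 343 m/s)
f_obs = f·(v + v_o)/(v − v_s) = 1164 Hz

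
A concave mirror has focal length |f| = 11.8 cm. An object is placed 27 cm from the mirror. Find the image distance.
f = +11.8 cm (concave); 1/di = 1/f − 1/do → di = 20.96 cm (real image, in front of mirror)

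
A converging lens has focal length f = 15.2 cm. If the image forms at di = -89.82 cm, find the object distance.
1/do = 1/f − 1/di → do = 13 cm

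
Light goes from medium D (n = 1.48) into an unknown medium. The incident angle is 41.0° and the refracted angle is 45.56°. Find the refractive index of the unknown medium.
n₂ = n₁·sin θ₁ / sin θ₂ = 1.36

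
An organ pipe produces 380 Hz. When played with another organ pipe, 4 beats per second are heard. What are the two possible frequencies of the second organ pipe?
f₂ = 380 ± 4 Hz → 384 Hz or 376 Hz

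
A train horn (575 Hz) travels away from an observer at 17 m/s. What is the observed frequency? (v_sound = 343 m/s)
f_obs = f·v/(v + v_s) = 547.8 Hz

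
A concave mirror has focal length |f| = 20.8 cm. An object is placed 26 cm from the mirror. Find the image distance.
f = +20.8 cm (concave); 1/di = 1/f − 1/do → di = 104 cm (real image, in front of mirror)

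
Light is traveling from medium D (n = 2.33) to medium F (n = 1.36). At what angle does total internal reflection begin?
θc = arcsin(n₂/n₁) = 35.71°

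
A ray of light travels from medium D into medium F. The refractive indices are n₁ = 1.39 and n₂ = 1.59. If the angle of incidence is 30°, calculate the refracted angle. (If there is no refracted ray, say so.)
sin θ₂ = (n₁/n₂)·sin θ₁ = 0.4371 → θ₂ = 25.92°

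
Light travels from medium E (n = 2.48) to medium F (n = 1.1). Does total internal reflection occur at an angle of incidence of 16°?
θc = arcsin(n₂/n₁) = 26.33°; 16° < θc, so no — the ray refracts.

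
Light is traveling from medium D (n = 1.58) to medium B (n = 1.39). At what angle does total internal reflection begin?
θc = arcsin(n₂/n₁) = 61.61°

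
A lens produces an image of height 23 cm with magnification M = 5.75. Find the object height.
ho = |hi|/|M| = 4 cm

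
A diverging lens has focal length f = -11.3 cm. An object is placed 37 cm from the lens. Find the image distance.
1/di = 1/f − 1/do → di = -8.656 cm (virtual image)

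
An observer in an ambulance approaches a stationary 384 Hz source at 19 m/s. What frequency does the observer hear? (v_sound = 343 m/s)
f_obs = f·(v + v_o)/v = 405.3 Hz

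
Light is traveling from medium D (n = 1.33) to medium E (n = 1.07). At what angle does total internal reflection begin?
θc = arcsin(n₂/n₁) = 53.56°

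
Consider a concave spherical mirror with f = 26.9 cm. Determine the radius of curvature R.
R = 2|f| = 53.8 cm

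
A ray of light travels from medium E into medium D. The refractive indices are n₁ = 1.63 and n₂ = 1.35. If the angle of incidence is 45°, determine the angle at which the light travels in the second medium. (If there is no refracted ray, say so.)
sin θ₂ = (n₁/n₂)·sin θ₁ = 0.8538 → θ₂ = 58.62°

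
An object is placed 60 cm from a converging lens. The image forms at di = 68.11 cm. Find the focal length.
1/f = 1/do + 1/di → f = 31.9 cm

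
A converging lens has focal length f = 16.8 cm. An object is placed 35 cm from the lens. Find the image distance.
1/di = 1/f − 1/do → di = 32.31 cm (real image)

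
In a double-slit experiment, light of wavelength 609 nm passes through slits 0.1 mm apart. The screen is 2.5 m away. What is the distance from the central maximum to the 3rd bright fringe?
y = mλL/d = 45.67 mm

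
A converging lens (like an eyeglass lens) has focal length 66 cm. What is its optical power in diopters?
P = 1/f = 1.515 D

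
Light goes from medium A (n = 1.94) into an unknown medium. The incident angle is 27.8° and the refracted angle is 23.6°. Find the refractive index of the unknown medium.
n₂ = n₁·sin θ₁ / sin θ₂ = 2.26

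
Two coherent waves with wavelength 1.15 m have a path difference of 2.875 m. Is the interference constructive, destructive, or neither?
destructive — path difference = 2.5λ, an odd multiple of λ/2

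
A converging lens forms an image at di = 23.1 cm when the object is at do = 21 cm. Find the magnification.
M = −di/do = -1.1 (inverted image)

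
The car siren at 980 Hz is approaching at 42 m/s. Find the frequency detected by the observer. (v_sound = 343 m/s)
f_obs = f·v/(v − v_s) = 1117 Hz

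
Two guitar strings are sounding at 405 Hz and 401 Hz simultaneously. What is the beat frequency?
4 Hz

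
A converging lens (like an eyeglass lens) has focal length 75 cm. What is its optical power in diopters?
P = 1/f = 1.333 D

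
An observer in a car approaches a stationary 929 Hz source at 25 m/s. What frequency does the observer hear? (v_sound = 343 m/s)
f_obs = f·(v + v_o)/v = 996.7 Hz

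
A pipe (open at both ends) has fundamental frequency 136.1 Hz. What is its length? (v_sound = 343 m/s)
L = v/(2f₁) = 1.26 m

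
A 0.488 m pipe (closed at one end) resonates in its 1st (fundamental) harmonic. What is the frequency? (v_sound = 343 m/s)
fₙ = nv/(4L) = 175.7 Hz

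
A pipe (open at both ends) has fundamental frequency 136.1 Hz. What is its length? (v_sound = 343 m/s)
L = v/(2f₁) = 1.26 m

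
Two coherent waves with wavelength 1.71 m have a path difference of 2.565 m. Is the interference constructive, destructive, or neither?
destructive — path difference = 1.5λ, an odd multiple of λ/2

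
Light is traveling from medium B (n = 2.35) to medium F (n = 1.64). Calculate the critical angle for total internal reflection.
θc = arcsin(n₂/n₁) = 44.26°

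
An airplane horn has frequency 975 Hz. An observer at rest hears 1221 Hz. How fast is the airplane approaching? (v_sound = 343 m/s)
v_s = v·(1 − f/f_obs) = 69.11 m/s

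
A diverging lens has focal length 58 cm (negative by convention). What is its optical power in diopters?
P = 1/f = -1.724 D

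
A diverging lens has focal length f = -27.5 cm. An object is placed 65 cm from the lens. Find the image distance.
1/di = 1/f − 1/do → di = -19.32 cm (virtual image)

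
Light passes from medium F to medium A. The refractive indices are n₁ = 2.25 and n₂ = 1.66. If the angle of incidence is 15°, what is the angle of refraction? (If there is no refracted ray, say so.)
sin θ₂ = (n₁/n₂)·sin θ₁ = 0.3508 → θ₂ = 20.54°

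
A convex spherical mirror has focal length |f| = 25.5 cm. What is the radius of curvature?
R = 2|f| = 51 cm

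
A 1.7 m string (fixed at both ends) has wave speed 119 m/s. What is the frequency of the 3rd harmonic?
fₙ = nv/(2L) = 105 Hz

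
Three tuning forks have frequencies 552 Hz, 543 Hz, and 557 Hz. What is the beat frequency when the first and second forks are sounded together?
9 Hz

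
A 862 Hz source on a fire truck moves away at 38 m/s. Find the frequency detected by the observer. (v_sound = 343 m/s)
f_obs = f·v/(v + v_s) = 776 Hz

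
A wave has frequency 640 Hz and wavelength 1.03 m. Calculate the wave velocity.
v = fλ = 659.2 m/s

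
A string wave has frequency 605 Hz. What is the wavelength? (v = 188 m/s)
λ = v/f = 0.3107 m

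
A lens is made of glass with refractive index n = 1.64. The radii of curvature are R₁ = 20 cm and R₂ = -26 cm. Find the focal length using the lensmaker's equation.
1/f = (n − 1)(1/R₁ − 1/R₂) → f = 17.66 cm (converging lens)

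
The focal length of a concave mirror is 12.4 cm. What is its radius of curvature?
R = 2|f| = 24.8 cm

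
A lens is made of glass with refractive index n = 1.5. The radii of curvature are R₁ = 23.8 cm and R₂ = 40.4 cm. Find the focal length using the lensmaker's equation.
1/f = (n − 1)(1/R₁ − 1/R₂) → f = 115.8 cm (converging lens)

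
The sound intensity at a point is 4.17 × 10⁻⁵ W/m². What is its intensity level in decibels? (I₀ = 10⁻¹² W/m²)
β = 10·log₁₀(I/I₀) = 76.2 dB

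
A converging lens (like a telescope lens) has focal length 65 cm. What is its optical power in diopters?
P = 1/f = 1.538 D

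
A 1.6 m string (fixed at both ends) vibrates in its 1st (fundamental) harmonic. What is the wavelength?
λₙ = 2L/n = 3.2 m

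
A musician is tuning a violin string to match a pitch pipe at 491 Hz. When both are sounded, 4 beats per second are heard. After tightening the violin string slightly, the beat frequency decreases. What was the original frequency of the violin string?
487 Hz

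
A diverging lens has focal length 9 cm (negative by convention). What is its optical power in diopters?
P = 1/f = -11.11 D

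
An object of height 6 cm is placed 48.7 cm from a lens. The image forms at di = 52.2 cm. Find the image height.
hi = (-di/do) × ho = -6.431 cm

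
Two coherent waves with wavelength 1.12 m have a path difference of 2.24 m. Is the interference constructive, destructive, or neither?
constructive — path difference = 2λ, a whole number of wavelengths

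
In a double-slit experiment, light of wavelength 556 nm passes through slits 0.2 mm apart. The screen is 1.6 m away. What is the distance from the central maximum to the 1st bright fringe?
y = mλL/d = 4.448 mm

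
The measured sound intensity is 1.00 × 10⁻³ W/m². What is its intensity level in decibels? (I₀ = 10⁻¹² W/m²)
β = 10·log₁₀(I/I₀) = 90 dB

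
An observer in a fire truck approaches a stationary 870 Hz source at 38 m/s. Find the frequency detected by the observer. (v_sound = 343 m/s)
f_obs = f·(v + v_o)/v = 966.4 Hz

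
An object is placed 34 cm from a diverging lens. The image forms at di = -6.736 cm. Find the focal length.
1/f = 1/do + 1/di → f = -8.4 cm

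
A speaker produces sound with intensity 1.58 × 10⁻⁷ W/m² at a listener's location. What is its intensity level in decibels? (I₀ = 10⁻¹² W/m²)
β = 10·log₁₀(I/I₀) = 51.99 dB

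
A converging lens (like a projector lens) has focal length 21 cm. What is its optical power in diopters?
P = 1/f = 4.762 D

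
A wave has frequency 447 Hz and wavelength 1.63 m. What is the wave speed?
v = fλ = 728.6 m/s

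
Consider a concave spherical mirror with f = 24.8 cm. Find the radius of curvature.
R = 2|f| = 49.6 cm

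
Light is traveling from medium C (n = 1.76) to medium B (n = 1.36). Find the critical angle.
θc = arcsin(n₂/n₁) = 50.6°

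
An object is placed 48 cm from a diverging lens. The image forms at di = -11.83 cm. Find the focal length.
1/f = 1/do + 1/di → f = -15.7 cm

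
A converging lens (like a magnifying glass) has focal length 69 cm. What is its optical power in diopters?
P = 1/f = 1.449 D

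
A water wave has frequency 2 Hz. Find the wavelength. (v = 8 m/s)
λ = v/f = 4 m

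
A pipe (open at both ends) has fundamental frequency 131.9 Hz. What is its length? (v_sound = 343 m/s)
L = v/(2f₁) = 1.3 m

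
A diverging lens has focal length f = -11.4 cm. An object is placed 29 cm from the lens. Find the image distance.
1/di = 1/f − 1/do → di = -8.183 cm (virtual image)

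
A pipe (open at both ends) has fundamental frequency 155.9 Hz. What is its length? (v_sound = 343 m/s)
L = v/(2f₁) = 1.1 m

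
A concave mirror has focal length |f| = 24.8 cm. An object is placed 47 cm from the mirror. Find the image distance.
f = +24.8 cm (concave); 1/di = 1/f − 1/do → di = 52.5 cm (real image, in front of mirror)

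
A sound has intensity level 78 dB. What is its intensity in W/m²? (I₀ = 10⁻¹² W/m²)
I = I₀·10^(β/10) = 6.31 × 10⁻⁵ W/m²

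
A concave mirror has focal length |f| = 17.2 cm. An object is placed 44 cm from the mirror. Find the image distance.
f = +17.2 cm (concave); 1/di = 1/f − 1/do → di = 28.24 cm (real image, in front of mirror)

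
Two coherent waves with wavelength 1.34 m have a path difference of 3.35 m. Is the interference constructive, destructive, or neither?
destructive — path difference = 2.5λ, an odd multiple of λ/2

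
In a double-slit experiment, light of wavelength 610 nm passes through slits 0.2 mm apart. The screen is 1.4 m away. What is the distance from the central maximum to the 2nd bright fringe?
y = mλL/d = 8.54 mm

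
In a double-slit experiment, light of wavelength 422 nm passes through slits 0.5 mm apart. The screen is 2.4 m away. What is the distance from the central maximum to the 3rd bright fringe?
y = mλL/d = 6.077 mm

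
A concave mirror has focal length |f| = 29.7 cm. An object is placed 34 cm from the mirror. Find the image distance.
f = +29.7 cm (concave); 1/di = 1/f − 1/do → di = 234.8 cm (real image, in front of mirror)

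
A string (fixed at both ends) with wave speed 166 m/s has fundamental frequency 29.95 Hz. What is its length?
L = v/(2f₁) = 2.771 m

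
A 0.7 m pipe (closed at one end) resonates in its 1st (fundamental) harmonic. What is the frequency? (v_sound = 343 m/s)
fₙ = nv/(4L) = 122.5 Hz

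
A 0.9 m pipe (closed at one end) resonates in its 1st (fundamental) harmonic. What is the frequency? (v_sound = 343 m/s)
fₙ = nv/(4L) = 95.28 Hz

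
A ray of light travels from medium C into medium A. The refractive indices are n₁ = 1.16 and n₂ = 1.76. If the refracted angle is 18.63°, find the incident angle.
sin θ₁ = (n₂/n₁)·sin θ₂ → θ₁ = 28.99°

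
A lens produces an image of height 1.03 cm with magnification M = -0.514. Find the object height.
ho = |hi|/|M| = 2.004 cm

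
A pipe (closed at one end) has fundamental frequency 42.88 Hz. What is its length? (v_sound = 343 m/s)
L = v/(4f₁) = 2 m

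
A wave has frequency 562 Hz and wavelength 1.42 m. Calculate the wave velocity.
v = fλ = 798 m/s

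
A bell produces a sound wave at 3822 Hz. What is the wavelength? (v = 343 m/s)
λ = v/f = 0.08974 m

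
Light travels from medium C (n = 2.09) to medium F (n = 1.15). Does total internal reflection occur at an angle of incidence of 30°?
θc = arcsin(n₂/n₁) = 33.38°; 30° < θc, so no — the ray refracts.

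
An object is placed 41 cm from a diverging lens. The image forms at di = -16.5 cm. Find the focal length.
1/f = 1/do + 1/di → f = -27.61 cm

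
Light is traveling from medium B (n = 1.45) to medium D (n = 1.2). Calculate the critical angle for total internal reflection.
θc = arcsin(n₂/n₁) = 55.85°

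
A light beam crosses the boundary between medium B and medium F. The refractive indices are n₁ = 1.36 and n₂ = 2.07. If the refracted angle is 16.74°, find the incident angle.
sin θ₁ = (n₂/n₁)·sin θ₂ → θ₁ = 26°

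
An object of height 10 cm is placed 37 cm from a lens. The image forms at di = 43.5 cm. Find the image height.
hi = (-di/do) × ho = -11.76 cm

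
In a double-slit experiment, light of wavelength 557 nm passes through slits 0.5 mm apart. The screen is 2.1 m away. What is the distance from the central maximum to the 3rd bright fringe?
y = mλL/d = 7.018 mm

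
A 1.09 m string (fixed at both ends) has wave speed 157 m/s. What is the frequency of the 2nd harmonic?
fₙ = nv/(2L) = 144 Hz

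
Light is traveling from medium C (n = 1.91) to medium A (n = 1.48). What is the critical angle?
θc = arcsin(n₂/n₁) = 50.79°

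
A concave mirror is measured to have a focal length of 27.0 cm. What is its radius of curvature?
R = 2|f| = 54 cm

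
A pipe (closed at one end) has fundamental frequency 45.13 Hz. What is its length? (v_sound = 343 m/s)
L = v/(4f₁) = 1.9 m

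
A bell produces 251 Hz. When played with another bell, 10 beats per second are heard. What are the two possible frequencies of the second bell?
f₂ = 251 ± 10 Hz → 261 Hz or 241 Hz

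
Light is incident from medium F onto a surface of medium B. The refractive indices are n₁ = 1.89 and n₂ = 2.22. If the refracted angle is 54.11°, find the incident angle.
sin θ₁ = (n₂/n₁)·sin θ₂ → θ₁ = 72.1°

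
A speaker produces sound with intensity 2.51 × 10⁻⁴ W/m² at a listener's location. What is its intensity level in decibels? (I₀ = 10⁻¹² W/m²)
β = 10·log₁₀(I/I₀) = 84 dB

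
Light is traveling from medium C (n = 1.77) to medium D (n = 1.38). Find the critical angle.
θc = arcsin(n₂/n₁) = 51.23°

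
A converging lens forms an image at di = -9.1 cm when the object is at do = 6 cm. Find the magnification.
M = −di/do = 1.517 (upright image)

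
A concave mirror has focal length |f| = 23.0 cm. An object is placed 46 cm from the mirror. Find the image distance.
f = +23.0 cm (concave); 1/di = 1/f − 1/do → di = 46 cm (real image, in front of mirror)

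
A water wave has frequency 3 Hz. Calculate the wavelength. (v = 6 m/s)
λ = v/f = 2 m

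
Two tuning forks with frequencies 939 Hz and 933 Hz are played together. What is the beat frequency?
6 Hz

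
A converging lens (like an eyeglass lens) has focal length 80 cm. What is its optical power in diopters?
P = 1/f = 1.25 D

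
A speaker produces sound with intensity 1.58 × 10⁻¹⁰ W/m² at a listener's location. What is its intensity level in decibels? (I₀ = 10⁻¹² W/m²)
β = 10·log₁₀(I/I₀) = 21.99 dB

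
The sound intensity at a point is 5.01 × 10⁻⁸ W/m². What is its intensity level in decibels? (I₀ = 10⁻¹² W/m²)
β = 10·log₁₀(I/I₀) = 47 dB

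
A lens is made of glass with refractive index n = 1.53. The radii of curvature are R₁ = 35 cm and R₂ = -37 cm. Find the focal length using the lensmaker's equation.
1/f = (n − 1)(1/R₁ − 1/R₂) → f = 33.94 cm (converging lens)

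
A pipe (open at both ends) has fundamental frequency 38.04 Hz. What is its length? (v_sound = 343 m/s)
L = v/(2f₁) = 4.508 m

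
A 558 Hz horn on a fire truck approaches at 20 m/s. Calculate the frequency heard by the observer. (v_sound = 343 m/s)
f_obs = f·v/(v − v_s) = 592.6 Hz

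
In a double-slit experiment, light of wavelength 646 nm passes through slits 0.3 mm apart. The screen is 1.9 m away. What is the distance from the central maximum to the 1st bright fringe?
y = mλL/d = 4.091 mm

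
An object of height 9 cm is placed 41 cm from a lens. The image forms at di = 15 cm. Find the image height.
hi = (-di/do) × ho = -3.293 cm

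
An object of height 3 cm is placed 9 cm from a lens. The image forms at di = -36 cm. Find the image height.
hi = (-di/do) × ho = 12 cm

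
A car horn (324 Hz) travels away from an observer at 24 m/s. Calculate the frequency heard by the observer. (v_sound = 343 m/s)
f_obs = f·v/(v + v_s) = 302.8 Hz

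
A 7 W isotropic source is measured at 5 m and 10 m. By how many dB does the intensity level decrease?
Δβ = 20·log₁₀(r₂/r₁) = 6.021 dB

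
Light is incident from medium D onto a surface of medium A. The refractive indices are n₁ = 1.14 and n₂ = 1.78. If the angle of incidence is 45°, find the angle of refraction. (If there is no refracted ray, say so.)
sin θ₂ = (n₁/n₂)·sin θ₁ = 0.4529 → θ₂ = 26.93°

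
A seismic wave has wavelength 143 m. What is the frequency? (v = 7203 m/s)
f = v/λ = 50.37 Hz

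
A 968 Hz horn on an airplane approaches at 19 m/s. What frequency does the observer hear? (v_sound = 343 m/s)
f_obs = f·v/(v − v_s) = 1025 Hz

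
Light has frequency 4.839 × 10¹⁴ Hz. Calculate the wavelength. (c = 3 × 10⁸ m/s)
λ = c/f = 620 nm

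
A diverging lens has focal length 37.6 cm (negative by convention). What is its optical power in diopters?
P = 1/f = -2.66 D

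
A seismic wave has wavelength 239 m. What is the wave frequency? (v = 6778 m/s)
f = v/λ = 28.36 Hz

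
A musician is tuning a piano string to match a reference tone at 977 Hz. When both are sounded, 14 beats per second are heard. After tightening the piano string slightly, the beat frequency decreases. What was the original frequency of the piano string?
963 Hz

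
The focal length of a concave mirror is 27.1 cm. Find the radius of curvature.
R = 2|f| = 54.2 cm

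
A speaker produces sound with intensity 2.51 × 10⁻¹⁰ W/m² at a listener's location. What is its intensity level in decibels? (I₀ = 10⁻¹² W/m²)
β = 10·log₁₀(I/I₀) = 24 dB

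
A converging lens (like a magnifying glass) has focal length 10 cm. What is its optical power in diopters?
P = 1/f = 10 D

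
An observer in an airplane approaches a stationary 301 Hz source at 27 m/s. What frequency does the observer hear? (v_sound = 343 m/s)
f_obs = f·(v + v_o)/v = 324.7 Hz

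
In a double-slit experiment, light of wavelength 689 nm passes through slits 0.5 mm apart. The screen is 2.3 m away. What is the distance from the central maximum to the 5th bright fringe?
y = mλL/d = 15.85 mm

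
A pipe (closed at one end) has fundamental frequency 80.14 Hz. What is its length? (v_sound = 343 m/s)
L = v/(4f₁) = 1.07 m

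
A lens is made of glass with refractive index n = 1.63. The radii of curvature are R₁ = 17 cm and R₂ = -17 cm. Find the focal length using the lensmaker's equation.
1/f = (n − 1)(1/R₁ − 1/R₂) → f = 13.49 cm (converging lens)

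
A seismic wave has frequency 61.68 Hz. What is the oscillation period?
T = 1/f = 0.01621 s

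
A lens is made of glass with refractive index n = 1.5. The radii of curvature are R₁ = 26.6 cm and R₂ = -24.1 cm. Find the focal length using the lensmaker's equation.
1/f = (n − 1)(1/R₁ − 1/R₂) → f = 25.29 cm (converging lens)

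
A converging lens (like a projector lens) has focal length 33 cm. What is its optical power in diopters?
P = 1/f = 3.03 D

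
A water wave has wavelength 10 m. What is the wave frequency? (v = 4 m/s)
f = v/λ = 0.4 Hz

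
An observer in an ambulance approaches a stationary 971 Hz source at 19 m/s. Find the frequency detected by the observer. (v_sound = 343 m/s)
f_obs = f·(v + v_o)/v = 1025 Hz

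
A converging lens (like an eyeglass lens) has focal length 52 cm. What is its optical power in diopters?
P = 1/f = 1.923 D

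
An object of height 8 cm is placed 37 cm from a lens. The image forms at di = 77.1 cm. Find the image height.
hi = (-di/do) × ho = -16.67 cm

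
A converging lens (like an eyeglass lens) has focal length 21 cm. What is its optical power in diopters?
P = 1/f = 4.762 D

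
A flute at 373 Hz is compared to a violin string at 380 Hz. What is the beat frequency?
7 Hz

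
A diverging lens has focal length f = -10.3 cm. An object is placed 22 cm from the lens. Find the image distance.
1/di = 1/f − 1/do → di = -7.015 cm (virtual image)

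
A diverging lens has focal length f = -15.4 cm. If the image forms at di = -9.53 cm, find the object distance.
1/do = 1/f − 1/di → do = 25 cm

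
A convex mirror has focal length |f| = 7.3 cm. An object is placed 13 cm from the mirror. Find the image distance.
f = −7.3 cm (convex); 1/di = 1/f − 1/do → di = -4.675 cm (virtual image, behind mirror)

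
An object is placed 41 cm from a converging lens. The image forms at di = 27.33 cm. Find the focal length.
1/f = 1/do + 1/di → f = 16.4 cm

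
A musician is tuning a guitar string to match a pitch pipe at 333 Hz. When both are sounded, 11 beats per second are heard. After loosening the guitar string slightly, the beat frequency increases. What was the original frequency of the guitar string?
322 Hz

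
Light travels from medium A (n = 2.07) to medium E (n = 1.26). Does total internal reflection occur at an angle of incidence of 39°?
θc = arcsin(n₂/n₁) = 37.5°; 39° > θc, so yes — total internal reflection.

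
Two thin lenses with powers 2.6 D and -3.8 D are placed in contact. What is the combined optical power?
P_total = P₁ + P₂ = -1.2 D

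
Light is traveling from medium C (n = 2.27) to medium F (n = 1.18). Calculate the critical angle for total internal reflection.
θc = arcsin(n₂/n₁) = 31.32°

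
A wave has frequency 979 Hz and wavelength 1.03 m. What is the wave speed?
v = fλ = 1008 m/s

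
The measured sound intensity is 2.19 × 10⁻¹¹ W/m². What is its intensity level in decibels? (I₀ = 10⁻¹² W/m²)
β = 10·log₁₀(I/I₀) = 13.4 dB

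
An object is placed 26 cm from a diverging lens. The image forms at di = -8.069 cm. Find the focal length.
1/f = 1/do + 1/di → f = -11.7 cm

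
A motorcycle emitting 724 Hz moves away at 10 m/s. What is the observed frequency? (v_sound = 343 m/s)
f_obs = f·v/(v + v_s) = 703.5 Hz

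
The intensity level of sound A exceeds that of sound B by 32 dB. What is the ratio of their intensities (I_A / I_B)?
I_A/I_B = 10^(Δβ/10) = 1585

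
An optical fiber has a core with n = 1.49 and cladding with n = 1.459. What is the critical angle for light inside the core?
θc = arcsin(n_cladding/n_core) = 78.29°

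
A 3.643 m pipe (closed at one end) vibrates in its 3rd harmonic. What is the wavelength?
λₙ = 4L/n = 4.857 m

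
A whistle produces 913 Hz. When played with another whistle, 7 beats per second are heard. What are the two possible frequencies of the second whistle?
f₂ = 913 ± 7 Hz → 920 Hz or 906 Hz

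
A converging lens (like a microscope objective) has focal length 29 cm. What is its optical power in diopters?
P = 1/f = 3.448 D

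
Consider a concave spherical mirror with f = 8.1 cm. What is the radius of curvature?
R = 2|f| = 16.2 cm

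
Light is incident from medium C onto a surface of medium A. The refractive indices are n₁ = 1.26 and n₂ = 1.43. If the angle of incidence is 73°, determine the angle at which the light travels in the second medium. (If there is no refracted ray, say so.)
sin θ₂ = (n₁/n₂)·sin θ₁ = 0.8426 → θ₂ = 57.42°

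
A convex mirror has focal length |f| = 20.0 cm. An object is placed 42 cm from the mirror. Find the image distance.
f = −20.0 cm (convex); 1/di = 1/f − 1/do → di = -13.55 cm (virtual image, behind mirror)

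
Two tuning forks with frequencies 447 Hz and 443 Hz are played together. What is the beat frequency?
4 Hz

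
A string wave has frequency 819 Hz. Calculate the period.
T = 1/f = 0.001221 s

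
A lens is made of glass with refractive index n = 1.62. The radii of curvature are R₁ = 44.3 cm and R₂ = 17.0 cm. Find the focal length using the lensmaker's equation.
1/f = (n − 1)(1/R₁ − 1/R₂) → f = -44.49 cm (diverging lens)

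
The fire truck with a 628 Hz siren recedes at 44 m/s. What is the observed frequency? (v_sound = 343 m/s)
f_obs = f·v/(v + v_s) = 556.6 Hz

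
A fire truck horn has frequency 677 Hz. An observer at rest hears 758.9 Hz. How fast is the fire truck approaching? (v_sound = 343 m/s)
v_s = v·(1 − f/f_obs) = 37.02 m/s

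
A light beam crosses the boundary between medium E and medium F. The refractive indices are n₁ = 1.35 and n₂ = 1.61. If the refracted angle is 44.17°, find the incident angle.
sin θ₁ = (n₂/n₁)·sin θ₂ → θ₁ = 56.2°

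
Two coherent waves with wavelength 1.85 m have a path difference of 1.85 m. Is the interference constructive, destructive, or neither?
constructive — path difference = 1λ, a whole number of wavelengths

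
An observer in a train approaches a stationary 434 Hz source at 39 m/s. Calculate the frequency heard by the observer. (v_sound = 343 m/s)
f_obs = f·(v + v_o)/v = 483.3 Hz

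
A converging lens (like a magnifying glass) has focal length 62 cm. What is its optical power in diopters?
P = 1/f = 1.613 D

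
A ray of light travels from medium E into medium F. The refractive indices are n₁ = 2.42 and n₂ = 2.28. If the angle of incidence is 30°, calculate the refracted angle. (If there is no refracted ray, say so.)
sin θ₂ = (n₁/n₂)·sin θ₁ = 0.5307 → θ₂ = 32.05°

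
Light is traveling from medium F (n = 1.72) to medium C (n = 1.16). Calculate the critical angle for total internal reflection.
θc = arcsin(n₂/n₁) = 42.41°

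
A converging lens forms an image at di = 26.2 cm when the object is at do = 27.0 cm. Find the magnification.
M = −di/do = -0.9704 (inverted image)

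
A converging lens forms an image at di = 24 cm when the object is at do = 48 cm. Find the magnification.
M = −di/do = -0.5 (inverted image)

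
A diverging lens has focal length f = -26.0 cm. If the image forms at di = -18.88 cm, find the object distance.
1/do = 1/f − 1/di → do = 68.94 cm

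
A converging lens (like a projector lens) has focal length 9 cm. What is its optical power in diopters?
P = 1/f = 11.11 D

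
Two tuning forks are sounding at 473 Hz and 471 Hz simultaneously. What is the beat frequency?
2 Hz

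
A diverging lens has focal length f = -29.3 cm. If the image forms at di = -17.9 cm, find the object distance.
1/do = 1/f − 1/di → do = 46.01 cm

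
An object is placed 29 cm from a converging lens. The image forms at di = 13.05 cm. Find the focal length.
1/f = 1/do + 1/di → f = 9 cm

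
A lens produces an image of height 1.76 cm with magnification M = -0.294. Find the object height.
ho = |hi|/|M| = 5.986 cm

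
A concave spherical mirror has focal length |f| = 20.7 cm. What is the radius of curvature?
R = 2|f| = 41.4 cm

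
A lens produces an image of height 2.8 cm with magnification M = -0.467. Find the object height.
ho = |hi|/|M| = 5.996 cm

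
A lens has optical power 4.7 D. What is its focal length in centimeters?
f = 1/P = 21.28 cm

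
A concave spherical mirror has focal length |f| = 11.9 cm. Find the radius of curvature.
R = 2|f| = 23.8 cm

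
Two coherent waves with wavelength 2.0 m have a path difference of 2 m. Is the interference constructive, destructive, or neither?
constructive — path difference = 1λ, a whole number of wavelengths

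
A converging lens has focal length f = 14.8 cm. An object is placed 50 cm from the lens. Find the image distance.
1/di = 1/f − 1/do → di = 21.02 cm (real image)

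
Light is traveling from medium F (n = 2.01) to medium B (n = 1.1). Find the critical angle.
θc = arcsin(n₂/n₁) = 33.18°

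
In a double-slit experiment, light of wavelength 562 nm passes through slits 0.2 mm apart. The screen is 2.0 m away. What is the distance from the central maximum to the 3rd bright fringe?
y = mλL/d = 16.86 mm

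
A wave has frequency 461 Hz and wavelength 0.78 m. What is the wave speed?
v = fλ = 359.6 m/s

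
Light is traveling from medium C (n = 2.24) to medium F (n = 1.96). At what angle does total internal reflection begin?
θc = arcsin(n₂/n₁) = 61.04°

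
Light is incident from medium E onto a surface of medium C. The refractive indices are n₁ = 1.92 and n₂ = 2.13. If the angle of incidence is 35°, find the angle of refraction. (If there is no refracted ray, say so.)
sin θ₂ = (n₁/n₂)·sin θ₁ = 0.517 → θ₂ = 31.13°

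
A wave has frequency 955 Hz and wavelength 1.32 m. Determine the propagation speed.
v = fλ = 1261 m/s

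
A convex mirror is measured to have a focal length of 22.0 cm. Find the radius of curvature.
R = 2|f| = 44 cm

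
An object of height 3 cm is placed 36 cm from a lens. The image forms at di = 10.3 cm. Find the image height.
hi = (-di/do) × ho = -0.8583 cm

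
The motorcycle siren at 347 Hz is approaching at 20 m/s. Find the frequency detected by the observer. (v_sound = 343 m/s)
f_obs = f·v/(v − v_s) = 368.5 Hz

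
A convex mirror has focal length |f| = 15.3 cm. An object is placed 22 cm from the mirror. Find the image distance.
f = −15.3 cm (convex); 1/di = 1/f − 1/do → di = -9.024 cm (virtual image, behind mirror)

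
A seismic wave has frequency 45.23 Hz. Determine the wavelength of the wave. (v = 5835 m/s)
λ = v/f = 129 m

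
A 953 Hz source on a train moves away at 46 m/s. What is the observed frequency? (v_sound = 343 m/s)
f_obs = f·v/(v + v_s) = 840.3 Hz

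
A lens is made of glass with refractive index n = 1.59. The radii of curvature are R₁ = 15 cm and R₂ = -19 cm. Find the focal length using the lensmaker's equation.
1/f = (n − 1)(1/R₁ − 1/R₂) → f = 14.21 cm (converging lens)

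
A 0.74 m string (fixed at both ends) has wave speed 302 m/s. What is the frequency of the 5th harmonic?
fₙ = nv/(2L) = 1020 Hz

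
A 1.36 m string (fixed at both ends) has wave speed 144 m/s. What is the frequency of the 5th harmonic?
fₙ = nv/(2L) = 264.7 Hz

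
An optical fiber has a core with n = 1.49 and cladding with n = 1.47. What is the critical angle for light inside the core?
θc = arcsin(n_cladding/n_core) = 80.6°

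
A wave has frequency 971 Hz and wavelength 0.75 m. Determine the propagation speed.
v = fλ = 728.2 m/s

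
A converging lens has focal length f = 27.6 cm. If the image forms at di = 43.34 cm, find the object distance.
1/do = 1/f − 1/di → do = 76 cm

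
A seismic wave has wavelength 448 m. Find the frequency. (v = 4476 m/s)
f = v/λ = 9.991 Hz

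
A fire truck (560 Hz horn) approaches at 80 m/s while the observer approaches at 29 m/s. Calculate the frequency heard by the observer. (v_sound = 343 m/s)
f_obs = f·(v + v_o)/(v − v_s) = 792.1 Hz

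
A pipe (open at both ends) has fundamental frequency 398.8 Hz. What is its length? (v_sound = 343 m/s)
L = v/(2f₁) = 0.43 m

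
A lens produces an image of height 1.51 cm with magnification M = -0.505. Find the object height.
ho = |hi|/|M| = 2.99 cm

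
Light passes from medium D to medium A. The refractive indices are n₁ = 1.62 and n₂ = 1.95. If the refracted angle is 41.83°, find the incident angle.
sin θ₁ = (n₂/n₁)·sin θ₂ → θ₁ = 53.4°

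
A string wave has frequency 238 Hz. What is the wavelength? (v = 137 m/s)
λ = v/f = 0.5756 m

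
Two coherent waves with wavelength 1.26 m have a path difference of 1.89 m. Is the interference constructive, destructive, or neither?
destructive — path difference = 1.5λ, an odd multiple of λ/2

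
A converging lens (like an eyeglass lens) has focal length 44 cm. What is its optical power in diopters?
P = 1/f = 2.273 D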